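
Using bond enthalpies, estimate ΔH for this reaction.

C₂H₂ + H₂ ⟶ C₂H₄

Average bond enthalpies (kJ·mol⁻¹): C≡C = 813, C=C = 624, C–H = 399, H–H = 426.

ΔH ≈ −183 kJ

Bonds broken (reactants):
  C≡C: 1 × 813 = 813
  C–H: 2 × 399 = 798
  H–H: 1 × 426 = 426
  Σ(broken) = 2037 kJ
Bonds formed (products):
  C–H: 4 × 399 = 1596
  C=C: 1 × 624 = 624
  Σ(formed) = 2220 kJ
ΔH = Σ(broken) − Σ(formed) = 2037 − 2220 = −183 kJ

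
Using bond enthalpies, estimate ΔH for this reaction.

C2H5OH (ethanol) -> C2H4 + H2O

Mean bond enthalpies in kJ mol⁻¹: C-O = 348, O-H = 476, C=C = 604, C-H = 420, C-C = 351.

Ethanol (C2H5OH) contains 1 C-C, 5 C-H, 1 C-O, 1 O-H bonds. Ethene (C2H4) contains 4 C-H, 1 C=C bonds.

Bonds broken (reactants):
  C-C: 1 × 351 = 351
  C-H: 5 × 420 = 2100
  C-O: 1 × 348 = 348
  O-H: 1 × 476 = 476
  Σ(broken) = 3275 kJ
Bonds formed (products):
  C-H: 4 × 420 = 1680
  C=C: 1 × 604 = 604
  O-H: 2 × 476 = 952
  Σ(formed) = 3236 kJ
ΔH = Σ(broken) − Σ(formed) = 3275 − 3236 = +39 kJ

ΔH ≈ +39 kJ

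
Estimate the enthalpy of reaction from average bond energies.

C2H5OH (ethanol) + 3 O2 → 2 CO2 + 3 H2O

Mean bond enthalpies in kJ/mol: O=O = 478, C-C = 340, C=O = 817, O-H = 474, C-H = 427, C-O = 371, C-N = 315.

Bonds broken (reactants):
  C-C: 1 × 340 = 340
  C-H: 5 × 427 = 2135
  C-O: 1 × 371 = 371
  O-H: 1 × 474 = 474
  O=O: 3 × 478 = 1434
  Σ(broken) = 4754 kJ
Bonds formed (products):
  C=O: 4 × 817 = 3268
  O-H: 6 × 474 = 2844
  Σ(formed) = 6112 kJ
ΔH = Σ(broken) − Σ(formed) = 4754 − 6112 = −1358 kJ

ΔH ≈ −1358 kJ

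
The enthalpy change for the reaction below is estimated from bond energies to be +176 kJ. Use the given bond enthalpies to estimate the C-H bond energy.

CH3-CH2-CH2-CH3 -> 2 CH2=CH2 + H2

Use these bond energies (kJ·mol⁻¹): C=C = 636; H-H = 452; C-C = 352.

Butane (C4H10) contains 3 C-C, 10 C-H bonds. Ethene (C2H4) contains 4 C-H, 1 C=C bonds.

D(C-H) ≈ 422 kJ/mol

Let D be the C-H bond energy.
Σ(broken) = 3×352 + 10×D = 1056 + 10D
Σ(formed) = 8×D + 2×636 + 1×452 = 1724 + 8D
ΔH = Σ(broken) − Σ(formed) = (1056 + 10D) − (1724 + 8D) = −668 + 2D
Setting this equal to +176 kJ gives 2D = 844, so D = 422 kJ/mol.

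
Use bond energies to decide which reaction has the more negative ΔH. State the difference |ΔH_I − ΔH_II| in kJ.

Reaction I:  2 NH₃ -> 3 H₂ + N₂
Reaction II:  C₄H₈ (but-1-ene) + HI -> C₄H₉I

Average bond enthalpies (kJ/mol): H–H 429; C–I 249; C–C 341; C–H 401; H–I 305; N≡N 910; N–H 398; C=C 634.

Reaction I:
  Bonds broken (reactants):
    N–H: 6 × 398 = 2388
    Σ(broken) = 2388 kJ
  Bonds formed (products):
    H–H: 3 × 429 = 1287
    N≡N: 1 × 910 = 910
    Σ(formed) = 2197 kJ
  ΔH_I = 2388 − 2197 = +191 kJ
Reaction II:
  Bonds broken (reactants):
    C–C: 2 × 341 = 682
    C–H: 8 × 401 = 3208
    C=C: 1 × 634 = 634
    H–I: 1 × 305 = 305
    Σ(broken) = 4829 kJ
  Bonds formed (products):
    C–C: 3 × 341 = 1023
    C–H: 9 × 401 = 3609
    C–I: 1 × 249 = 249
    Σ(formed) = 4881 kJ
  ΔH_II = 4829 − 4881 = −52 kJ
ΔH_I − ΔH_II = +243 kJ, so reaction II has the more negative ΔH; |ΔH_I − ΔH_II| = 243 kJ.

Reaction II, by 243 kJ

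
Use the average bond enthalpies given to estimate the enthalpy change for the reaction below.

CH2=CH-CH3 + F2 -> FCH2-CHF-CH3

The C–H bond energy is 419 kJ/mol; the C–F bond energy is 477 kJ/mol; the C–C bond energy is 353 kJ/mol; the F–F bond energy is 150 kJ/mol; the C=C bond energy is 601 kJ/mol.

Bonds broken (reactants):
  C–C: 1 × 353 = 353
  C–H: 6 × 419 = 2514
  C=C: 1 × 601 = 601
  F–F: 1 × 150 = 150
  Σ(broken) = 3618 kJ
Bonds formed (products):
  C–C: 2 × 353 = 706
  C–F: 2 × 477 = 954
  C–H: 6 × 419 = 2514
  Σ(formed) = 4174 kJ
ΔH = Σ(broken) − Σ(formed) = 3618 − 4174 = −556 kJ

ΔH ≈ −556 kJ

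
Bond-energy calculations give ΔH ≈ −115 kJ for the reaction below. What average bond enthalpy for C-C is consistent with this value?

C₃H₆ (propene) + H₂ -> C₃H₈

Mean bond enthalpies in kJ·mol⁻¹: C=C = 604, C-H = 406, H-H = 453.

Let D be the C-C bond energy.
Σ(broken) = 1×D + 6×406 + 1×604 + 1×453 = 3493 + D
Σ(formed) = 2×D + 8×406 = 3248 + 2D
ΔH = Σ(broken) − Σ(formed) = (3493 + D) − (3248 + 2D) = +245 − D
Setting this equal to −115 kJ gives D = 360 kJ/mol.

D(C-C) ≈ 360 kJ/mol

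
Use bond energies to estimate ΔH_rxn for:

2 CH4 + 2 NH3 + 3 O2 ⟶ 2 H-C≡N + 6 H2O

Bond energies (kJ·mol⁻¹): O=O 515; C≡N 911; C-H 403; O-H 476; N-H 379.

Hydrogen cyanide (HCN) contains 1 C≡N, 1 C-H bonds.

Bonds broken (reactants):
  C-H: 8 × 403 = 3224
  N-H: 6 × 379 = 2274
  O=O: 3 × 515 = 1545
  Σ(broken) = 7043 kJ
Bonds formed (products):
  C≡N: 2 × 911 = 1822
  C-H: 2 × 403 = 806
  O-H: 12 × 476 = 5712
  Σ(formed) = 8340 kJ
ΔH = Σ(broken) − Σ(formed) = 7043 − 8340 = −1297 kJ

ΔH ≈ −1297 kJ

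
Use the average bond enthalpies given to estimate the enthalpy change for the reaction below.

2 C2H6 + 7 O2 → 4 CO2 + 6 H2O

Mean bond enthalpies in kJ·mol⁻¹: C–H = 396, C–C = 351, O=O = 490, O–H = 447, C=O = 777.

ΔH ≈ −2696 kJ

Bonds broken (reactants):
  C–C: 2 × 351 = 702
  C–H: 12 × 396 = 4752
  O=O: 7 × 490 = 3430
  Σ(broken) = 8884 kJ
Bonds formed (products):
  C=O: 8 × 777 = 6216
  O–H: 12 × 447 = 5364
  Σ(formed) = 11580 kJ
ΔH = Σ(broken) − Σ(formed) = 8884 − 11580 = −2696 kJ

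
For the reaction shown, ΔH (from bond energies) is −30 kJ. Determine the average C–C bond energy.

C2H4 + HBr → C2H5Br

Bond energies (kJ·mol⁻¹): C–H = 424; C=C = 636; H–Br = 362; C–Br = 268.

D(C–C) ≈ 336 kJ/mol

Let D be the C–C bond energy.
Σ(broken) = 4×424 + 1×636 + 1×362 = 2694
Σ(formed) = 1×268 + 1×D + 5×424 = 2388 + D
ΔH = Σ(broken) − Σ(formed) = (2694) − (2388 + D) = +306 − D
Setting this equal to −30 kJ gives D = 336 kJ/mol.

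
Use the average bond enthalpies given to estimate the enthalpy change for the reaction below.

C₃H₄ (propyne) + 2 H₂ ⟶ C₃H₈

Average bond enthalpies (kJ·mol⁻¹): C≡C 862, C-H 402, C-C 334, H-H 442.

Bonds broken (reactants):
  C≡C: 1 × 862 = 862
  C-C: 1 × 334 = 334
  C-H: 4 × 402 = 1608
  H-H: 2 × 442 = 884
  Σ(broken) = 3688 kJ
Bonds formed (products):
  C-C: 2 × 334 = 668
  C-H: 8 × 402 = 3216
  Σ(formed) = 3884 kJ
ΔH = Σ(broken) − Σ(formed) = 3688 − 3884 = −196 kJ

ΔH ≈ −196 kJ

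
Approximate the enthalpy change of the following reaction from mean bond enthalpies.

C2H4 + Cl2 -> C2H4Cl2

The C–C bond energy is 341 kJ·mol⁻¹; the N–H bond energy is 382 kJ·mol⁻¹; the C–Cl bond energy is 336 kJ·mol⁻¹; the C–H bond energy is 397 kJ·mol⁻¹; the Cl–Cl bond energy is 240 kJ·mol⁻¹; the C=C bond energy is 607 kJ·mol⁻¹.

ΔH ≈ −166 kJ

Bonds broken (reactants):
  C–H: 4 × 397 = 1588
  C=C: 1 × 607 = 607
  Cl–Cl: 1 × 240 = 240
  Σ(broken) = 2435 kJ
Bonds formed (products):
  C–C: 1 × 341 = 341
  C–Cl: 2 × 336 = 672
  C–H: 4 × 397 = 1588
  Σ(formed) = 2601 kJ
ΔH = Σ(broken) − Σ(formed) = 2435 − 2601 = −166 kJ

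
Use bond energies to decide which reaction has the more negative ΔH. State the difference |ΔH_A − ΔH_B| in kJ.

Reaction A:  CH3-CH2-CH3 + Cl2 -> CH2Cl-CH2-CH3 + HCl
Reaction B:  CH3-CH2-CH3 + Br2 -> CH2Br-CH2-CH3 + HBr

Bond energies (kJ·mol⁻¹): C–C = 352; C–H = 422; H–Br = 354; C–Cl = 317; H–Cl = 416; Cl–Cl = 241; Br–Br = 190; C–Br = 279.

Reaction A, by 49 kJ

Reaction A:
  Bonds broken (reactants):
    C–C: 2 × 352 = 704
    C–H: 8 × 422 = 3376
    Cl–Cl: 1 × 241 = 241
    Σ(broken) = 4321 kJ
  Bonds formed (products):
    C–C: 2 × 352 = 704
    C–Cl: 1 × 317 = 317
    C–H: 7 × 422 = 2954
    H–Cl: 1 × 416 = 416
    Σ(formed) = 4391 kJ
  ΔH_A = 4321 − 4391 = −70 kJ
Reaction B:
  Bonds broken (reactants):
    Br–Br: 1 × 190 = 190
    C–C: 2 × 352 = 704
    C–H: 8 × 422 = 3376
    Σ(broken) = 4270 kJ
  Bonds formed (products):
    C–Br: 1 × 279 = 279
    C–C: 2 × 352 = 704
    C–H: 7 × 422 = 2954
    H–Br: 1 × 354 = 354
    Σ(formed) = 4291 kJ
  ΔH_B = 4270 − 4291 = −21 kJ
ΔH_A − ΔH_B = −49 kJ, so reaction A has the more negative ΔH; |ΔH_A − ΔH_B| = 49 kJ.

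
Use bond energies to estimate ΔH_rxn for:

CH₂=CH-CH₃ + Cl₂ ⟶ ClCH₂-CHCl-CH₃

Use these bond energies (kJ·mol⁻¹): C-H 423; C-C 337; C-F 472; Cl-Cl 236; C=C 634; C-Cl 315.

Bonds broken (reactants):
  C-C: 1 × 337 = 337
  C-H: 6 × 423 = 2538
  C=C: 1 × 634 = 634
  Cl-Cl: 1 × 236 = 236
  Σ(broken) = 3745 kJ
Bonds formed (products):
  C-C: 2 × 337 = 674
  C-Cl: 2 × 315 = 630
  C-H: 6 × 423 = 2538
  Σ(formed) = 3842 kJ
ΔH = Σ(broken) − Σ(formed) = 3745 − 3842 = −97 kJ

ΔH ≈ −97 kJ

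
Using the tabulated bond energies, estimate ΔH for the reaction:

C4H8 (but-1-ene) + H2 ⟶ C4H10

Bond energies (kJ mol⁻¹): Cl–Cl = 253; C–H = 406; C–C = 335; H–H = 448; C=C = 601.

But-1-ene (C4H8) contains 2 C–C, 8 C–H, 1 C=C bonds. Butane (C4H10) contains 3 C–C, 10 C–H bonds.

Bonds broken (reactants):
  C–C: 2 × 335 = 670
  C–H: 8 × 406 = 3248
  C=C: 1 × 601 = 601
  H–H: 1 × 448 = 448
  Σ(broken) = 4967 kJ
Bonds formed (products):
  C–C: 3 × 335 = 1005
  C–H: 10 × 406 = 4060
  Σ(formed) = 5065 kJ
ΔH = Σ(broken) − Σ(formed) = 4967 − 5065 = −98 kJ

ΔH ≈ −98 kJ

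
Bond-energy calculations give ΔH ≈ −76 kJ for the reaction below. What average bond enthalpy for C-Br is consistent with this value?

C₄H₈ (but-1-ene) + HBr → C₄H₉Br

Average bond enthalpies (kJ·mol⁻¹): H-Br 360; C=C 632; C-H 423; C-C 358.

Let D be the C-Br bond energy.
Σ(broken) = 2×358 + 8×423 + 1×632 + 1×360 = 5092
Σ(formed) = 1×D + 3×358 + 9×423 = 4881 + D
ΔH = Σ(broken) − Σ(formed) = (5092) − (4881 + D) = +211 − D
Setting this equal to −76 kJ gives D = 287 kJ/mol.

D(C-Br) ≈ 287 kJ/mol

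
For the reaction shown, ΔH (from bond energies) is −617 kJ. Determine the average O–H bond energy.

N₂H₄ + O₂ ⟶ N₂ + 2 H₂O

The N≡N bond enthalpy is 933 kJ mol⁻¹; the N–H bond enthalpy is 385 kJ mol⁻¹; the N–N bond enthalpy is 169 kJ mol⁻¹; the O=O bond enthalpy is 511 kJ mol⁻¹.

D(O–H) ≈ 476 kJ/mol

Let D be the O–H bond energy.
Σ(broken) = 4×385 + 1×169 + 1×511 = 2220
Σ(formed) = 1×933 + 4×D = 933 + 4D
ΔH = Σ(broken) − Σ(formed) = (2220) − (933 + 4D) = +1287 − 4D
Setting this equal to −617 kJ gives 4D = 1904, so D = 476 kJ/mol.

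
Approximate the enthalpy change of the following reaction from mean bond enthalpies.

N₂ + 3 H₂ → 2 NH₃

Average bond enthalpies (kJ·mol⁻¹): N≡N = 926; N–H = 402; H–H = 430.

Bonds broken (reactants):
  H–H: 3 × 430 = 1290
  N≡N: 1 × 926 = 926
  Σ(broken) = 2216 kJ
Bonds formed (products):
  N–H: 6 × 402 = 2412
  Σ(formed) = 2412 kJ
ΔH = Σ(broken) − Σ(formed) = 2216 − 2412 = −196 kJ

ΔH ≈ −196 kJ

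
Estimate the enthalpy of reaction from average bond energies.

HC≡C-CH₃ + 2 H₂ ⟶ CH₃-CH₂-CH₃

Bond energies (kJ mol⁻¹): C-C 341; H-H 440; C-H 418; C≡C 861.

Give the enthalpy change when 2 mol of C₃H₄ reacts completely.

ΔH = −544 kJ

Bonds broken (reactants):
  C≡C: 1 × 861 = 861
  C-C: 1 × 341 = 341
  C-H: 4 × 418 = 1672
  H-H: 2 × 440 = 880
  Σ(broken) = 3754 kJ
Bonds formed (products):
  C-C: 2 × 341 = 682
  C-H: 8 × 418 = 3344
  Σ(formed) = 4026 kJ
ΔH = Σ(broken) − Σ(formed) = 3754 − 4026 = −272 kJ
For 2× the reaction as written: 2 × (−272) = −544 kJ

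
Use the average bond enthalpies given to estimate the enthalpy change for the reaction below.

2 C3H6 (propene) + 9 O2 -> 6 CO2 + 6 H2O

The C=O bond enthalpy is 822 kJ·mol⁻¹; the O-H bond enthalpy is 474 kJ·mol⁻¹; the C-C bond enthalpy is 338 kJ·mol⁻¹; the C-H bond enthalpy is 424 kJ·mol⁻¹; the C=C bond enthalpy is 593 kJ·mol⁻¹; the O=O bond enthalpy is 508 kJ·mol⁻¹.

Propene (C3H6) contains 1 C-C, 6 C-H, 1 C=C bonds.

Bonds broken (reactants):
  C-C: 2 × 338 = 676
  C-H: 12 × 424 = 5088
  C=C: 2 × 593 = 1186
  O=O: 9 × 508 = 4572
  Σ(broken) = 11522 kJ
Bonds formed (products):
  C=O: 12 × 822 = 9864
  O-H: 12 × 474 = 5688
  Σ(formed) = 15552 kJ
ΔH = Σ(broken) − Σ(formed) = 11522 − 15552 = −4030 kJ

ΔH ≈ −4030 kJ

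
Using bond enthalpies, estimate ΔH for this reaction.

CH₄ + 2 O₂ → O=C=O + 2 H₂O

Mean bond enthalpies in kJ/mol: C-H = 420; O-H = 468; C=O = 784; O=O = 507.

Bonds broken (reactants):
  C-H: 4 × 420 = 1680
  O=O: 2 × 507 = 1014
  Σ(broken) = 2694 kJ
Bonds formed (products):
  C=O: 2 × 784 = 1568
  O-H: 4 × 468 = 1872
  Σ(formed) = 3440 kJ
ΔH = Σ(broken) − Σ(formed) = 2694 − 3440 = −746 kJ

ΔH ≈ −746 kJ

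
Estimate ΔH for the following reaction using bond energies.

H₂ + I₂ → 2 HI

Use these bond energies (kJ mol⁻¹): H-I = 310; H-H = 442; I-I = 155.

Bonds broken (reactants):
  H-H: 1 × 442 = 442
  I-I: 1 × 155 = 155
  Σ(broken) = 597 kJ
Bonds formed (products):
  H-I: 2 × 310 = 620
  Σ(formed) = 620 kJ
ΔH = Σ(broken) − Σ(formed) = 597 − 620 = −23 kJ

ΔH ≈ −23 kJ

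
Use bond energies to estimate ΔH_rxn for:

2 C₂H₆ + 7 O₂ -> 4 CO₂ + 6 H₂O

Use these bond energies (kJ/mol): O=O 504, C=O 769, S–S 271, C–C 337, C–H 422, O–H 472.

ΔH ≈ −2550 kJ

Bonds broken (reactants):
  C–C: 2 × 337 = 674
  C–H: 12 × 422 = 5064
  O=O: 7 × 504 = 3528
  Σ(broken) = 9266 kJ
Bonds formed (products):
  C=O: 8 × 769 = 6152
  O–H: 12 × 472 = 5664
  Σ(formed) = 11816 kJ
ΔH = Σ(broken) − Σ(formed) = 9266 − 11816 = −2550 kJ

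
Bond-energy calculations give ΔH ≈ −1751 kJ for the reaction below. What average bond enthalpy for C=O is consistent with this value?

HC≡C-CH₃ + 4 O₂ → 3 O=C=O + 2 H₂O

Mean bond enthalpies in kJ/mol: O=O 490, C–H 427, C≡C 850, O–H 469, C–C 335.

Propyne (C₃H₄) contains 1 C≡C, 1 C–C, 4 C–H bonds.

D(C=O) ≈ 788 kJ/mol

Let D be the C=O bond energy.
Σ(broken) = 1×850 + 1×335 + 4×427 + 4×490 = 4853
Σ(formed) = 6×D + 4×469 = 1876 + 6D
ΔH = Σ(broken) − Σ(formed) = (4853) − (1876 + 6D) = +2977 − 6D
Setting this equal to −1751 kJ gives 6D = 4728, so D = 788 kJ/mol.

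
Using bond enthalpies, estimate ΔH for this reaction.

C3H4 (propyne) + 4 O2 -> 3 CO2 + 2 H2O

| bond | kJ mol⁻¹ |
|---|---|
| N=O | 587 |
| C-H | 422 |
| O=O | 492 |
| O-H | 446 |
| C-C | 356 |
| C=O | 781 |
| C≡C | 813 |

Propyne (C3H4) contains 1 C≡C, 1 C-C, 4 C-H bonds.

Bonds broken (reactants):
  C≡C: 1 × 813 = 813
  C-C: 1 × 356 = 356
  C-H: 4 × 422 = 1688
  O=O: 4 × 492 = 1968
  Σ(broken) = 4825 kJ
Bonds formed (products):
  C=O: 6 × 781 = 4686
  O-H: 4 × 446 = 1784
  Σ(formed) = 6470 kJ
ΔH = Σ(broken) − Σ(formed) = 4825 − 6470 = −1645 kJ

ΔH ≈ −1645 kJ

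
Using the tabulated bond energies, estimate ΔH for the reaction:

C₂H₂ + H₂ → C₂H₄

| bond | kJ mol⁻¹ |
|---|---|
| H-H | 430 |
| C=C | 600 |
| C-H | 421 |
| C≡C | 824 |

ΔH ≈ −188 kJ

Bonds broken (reactants):
  C≡C: 1 × 824 = 824
  C-H: 2 × 421 = 842
  H-H: 1 × 430 = 430
  Σ(broken) = 2096 kJ
Bonds formed (products):
  C-H: 4 × 421 = 1684
  C=C: 1 × 600 = 600
  Σ(formed) = 2284 kJ
ΔH = Σ(broken) − Σ(formed) = 2096 − 2284 = −188 kJ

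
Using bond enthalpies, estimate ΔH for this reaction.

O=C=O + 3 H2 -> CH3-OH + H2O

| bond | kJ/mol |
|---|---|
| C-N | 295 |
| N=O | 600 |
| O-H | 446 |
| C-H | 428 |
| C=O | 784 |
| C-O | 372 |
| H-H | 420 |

Bonds broken (reactants):
  C=O: 2 × 784 = 1568
  H-H: 3 × 420 = 1260
  Σ(broken) = 2828 kJ
Bonds formed (products):
  C-H: 3 × 428 = 1284
  C-O: 1 × 372 = 372
  O-H: 3 × 446 = 1338
  Σ(formed) = 2994 kJ
ΔH = Σ(broken) − Σ(formed) = 2828 − 2994 = −166 kJ

ΔH ≈ −166 kJ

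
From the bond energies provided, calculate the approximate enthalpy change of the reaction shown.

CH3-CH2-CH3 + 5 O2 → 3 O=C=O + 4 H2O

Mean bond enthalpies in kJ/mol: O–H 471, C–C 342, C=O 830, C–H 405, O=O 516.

Bonds broken (reactants):
  C–C: 2 × 342 = 684
  C–H: 8 × 405 = 3240
  O=O: 5 × 516 = 2580
  Σ(broken) = 6504 kJ
Bonds formed (products):
  C=O: 6 × 830 = 4980
  O–H: 8 × 471 = 3768
  Σ(formed) = 8748 kJ
ΔH = Σ(broken) − Σ(formed) = 6504 − 8748 = −2244 kJ

ΔH ≈ −2244 kJ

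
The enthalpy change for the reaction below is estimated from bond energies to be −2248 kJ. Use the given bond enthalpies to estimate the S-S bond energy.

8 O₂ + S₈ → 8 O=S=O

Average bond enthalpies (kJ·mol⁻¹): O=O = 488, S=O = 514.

D(S-S) ≈ 259 kJ/mol

Let D be the S-S bond energy.
Σ(broken) = 8×488 + 8×D = 3904 + 8D
Σ(formed) = 16×514 = 8224
ΔH = Σ(broken) − Σ(formed) = (3904 + 8D) − (8224) = −4320 + 8D
Setting this equal to −2248 kJ gives 8D = 2072, so D = 259 kJ/mol.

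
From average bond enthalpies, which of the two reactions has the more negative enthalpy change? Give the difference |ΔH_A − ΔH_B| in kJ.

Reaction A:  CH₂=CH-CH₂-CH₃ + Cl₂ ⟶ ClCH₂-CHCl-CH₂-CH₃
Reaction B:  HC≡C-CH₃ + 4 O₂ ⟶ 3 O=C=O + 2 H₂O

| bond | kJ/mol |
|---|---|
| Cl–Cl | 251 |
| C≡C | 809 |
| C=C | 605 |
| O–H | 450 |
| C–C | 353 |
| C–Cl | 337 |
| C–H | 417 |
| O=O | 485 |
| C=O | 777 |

Reaction B, by 1521 kJ

Reaction A:
  Bonds broken (reactants):
    C–C: 2 × 353 = 706
    C–H: 8 × 417 = 3336
    C=C: 1 × 605 = 605
    Cl–Cl: 1 × 251 = 251
    Σ(broken) = 4898 kJ
  Bonds formed (products):
    C–C: 3 × 353 = 1059
    C–Cl: 2 × 337 = 674
    C–H: 8 × 417 = 3336
    Σ(formed) = 5069 kJ
  ΔH_A = 4898 − 5069 = −171 kJ
Reaction B:
  Bonds broken (reactants):
    C≡C: 1 × 809 = 809
    C–C: 1 × 353 = 353
    C–H: 4 × 417 = 1668
    O=O: 4 × 485 = 1940
    Σ(broken) = 4770 kJ
  Bonds formed (products):
    C=O: 6 × 777 = 4662
    O–H: 4 × 450 = 1800
    Σ(formed) = 6462 kJ
  ΔH_B = 4770 − 6462 = −1692 kJ
ΔH_A − ΔH_B = +1521 kJ, so reaction B has the more negative ΔH; |ΔH_A − ΔH_B| = 1521 kJ.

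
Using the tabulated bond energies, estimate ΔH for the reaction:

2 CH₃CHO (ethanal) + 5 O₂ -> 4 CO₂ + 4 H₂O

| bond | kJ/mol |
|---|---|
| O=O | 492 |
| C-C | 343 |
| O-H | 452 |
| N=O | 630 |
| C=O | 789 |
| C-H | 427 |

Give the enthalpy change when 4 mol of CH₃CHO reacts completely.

Bonds broken (reactants):
  C-C: 2 × 343 = 686
  C-H: 8 × 427 = 3416
  C=O: 2 × 789 = 1578
  O=O: 5 × 492 = 2460
  Σ(broken) = 8140 kJ
Bonds formed (products):
  C=O: 8 × 789 = 6312
  O-H: 8 × 452 = 3616
  Σ(formed) = 9928 kJ
ΔH = Σ(broken) − Σ(formed) = 8140 − 9928 = −1788 kJ
For 2× the reaction as written: 2 × (−1788) = −3576 kJ

ΔH = −3576 kJ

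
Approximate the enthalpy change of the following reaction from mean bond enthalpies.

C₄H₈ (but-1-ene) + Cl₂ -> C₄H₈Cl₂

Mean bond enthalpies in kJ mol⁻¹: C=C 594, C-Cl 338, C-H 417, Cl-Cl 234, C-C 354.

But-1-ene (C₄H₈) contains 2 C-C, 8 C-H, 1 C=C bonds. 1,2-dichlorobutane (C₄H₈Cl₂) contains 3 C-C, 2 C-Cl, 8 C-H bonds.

Bonds broken (reactants):
  C-C: 2 × 354 = 708
  C-H: 8 × 417 = 3336
  C=C: 1 × 594 = 594
  Cl-Cl: 1 × 234 = 234
  Σ(broken) = 4872 kJ
Bonds formed (products):
  C-C: 3 × 354 = 1062
  C-Cl: 2 × 338 = 676
  C-H: 8 × 417 = 3336
  Σ(formed) = 5074 kJ
ΔH = Σ(broken) − Σ(formed) = 4872 − 5074 = −202 kJ

ΔH ≈ −202 kJ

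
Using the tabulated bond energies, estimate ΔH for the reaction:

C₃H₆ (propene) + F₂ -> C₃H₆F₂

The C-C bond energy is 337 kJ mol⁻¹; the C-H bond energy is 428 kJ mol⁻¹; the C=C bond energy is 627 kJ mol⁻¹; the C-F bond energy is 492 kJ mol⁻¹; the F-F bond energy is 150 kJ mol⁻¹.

Bonds broken (reactants):
  C-C: 1 × 337 = 337
  C-H: 6 × 428 = 2568
  C=C: 1 × 627 = 627
  F-F: 1 × 150 = 150
  Σ(broken) = 3682 kJ
Bonds formed (products):
  C-C: 2 × 337 = 674
  C-F: 2 × 492 = 984
  C-H: 6 × 428 = 2568
  Σ(formed) = 4226 kJ
ΔH = Σ(broken) − Σ(formed) = 3682 − 4226 = −544 kJ

ΔH ≈ −544 kJ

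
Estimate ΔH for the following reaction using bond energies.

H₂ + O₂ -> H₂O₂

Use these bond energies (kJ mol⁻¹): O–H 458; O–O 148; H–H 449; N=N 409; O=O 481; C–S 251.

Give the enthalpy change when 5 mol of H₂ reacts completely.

ΔH = −670 kJ

Bonds broken (reactants):
  H–H: 1 × 449 = 449
  O=O: 1 × 481 = 481
  Σ(broken) = 930 kJ
Bonds formed (products):
  O–H: 2 × 458 = 916
  O–O: 1 × 148 = 148
  Σ(formed) = 1064 kJ
ΔH = Σ(broken) − Σ(formed) = 930 − 1064 = −134 kJ
For 5× the reaction as written: 5 × (−134) = −670 kJ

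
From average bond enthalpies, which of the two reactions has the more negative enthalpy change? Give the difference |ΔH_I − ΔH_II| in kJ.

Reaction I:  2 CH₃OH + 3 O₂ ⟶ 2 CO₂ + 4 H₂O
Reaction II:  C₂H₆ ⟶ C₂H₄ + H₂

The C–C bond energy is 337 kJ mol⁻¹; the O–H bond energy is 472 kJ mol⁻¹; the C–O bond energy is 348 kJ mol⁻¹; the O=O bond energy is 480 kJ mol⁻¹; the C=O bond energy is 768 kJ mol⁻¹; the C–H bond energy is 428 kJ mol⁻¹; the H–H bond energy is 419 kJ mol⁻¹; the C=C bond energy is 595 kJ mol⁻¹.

Reaction I, by 1379 kJ

Reaction I:
  Bonds broken (reactants):
    C–H: 6 × 428 = 2568
    C–O: 2 × 348 = 696
    O–H: 2 × 472 = 944
    O=O: 3 × 480 = 1440
    Σ(broken) = 5648 kJ
  Bonds formed (products):
    C=O: 4 × 768 = 3072
    O–H: 8 × 472 = 3776
    Σ(formed) = 6848 kJ
  ΔH_I = 5648 − 6848 = −1200 kJ
Reaction II:
  Bonds broken (reactants):
    C–C: 1 × 337 = 337
    C–H: 6 × 428 = 2568
    Σ(broken) = 2905 kJ
  Bonds formed (products):
    C–H: 4 × 428 = 1712
    C=C: 1 × 595 = 595
    H–H: 1 × 419 = 419
    Σ(formed) = 2726 kJ
  ΔH_II = 2905 − 2726 = +179 kJ
ΔH_I − ΔH_II = −1379 kJ, so reaction I has the more negative ΔH; |ΔH_I − ΔH_II| = 1379 kJ.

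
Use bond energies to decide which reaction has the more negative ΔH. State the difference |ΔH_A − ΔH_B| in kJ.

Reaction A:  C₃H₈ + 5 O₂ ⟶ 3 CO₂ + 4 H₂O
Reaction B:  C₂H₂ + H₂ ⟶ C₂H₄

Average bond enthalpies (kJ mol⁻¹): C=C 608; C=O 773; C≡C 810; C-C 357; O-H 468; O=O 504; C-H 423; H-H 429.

Reaction A:
  Bonds broken (reactants):
    C-C: 2 × 357 = 714
    C-H: 8 × 423 = 3384
    O=O: 5 × 504 = 2520
    Σ(broken) = 6618 kJ
  Bonds formed (products):
    C=O: 6 × 773 = 4638
    O-H: 8 × 468 = 3744
    Σ(formed) = 8382 kJ
  ΔH_A = 6618 − 8382 = −1764 kJ
Reaction B:
  Bonds broken (reactants):
    C≡C: 1 × 810 = 810
    C-H: 2 × 423 = 846
    H-H: 1 × 429 = 429
    Σ(broken) = 2085 kJ
  Bonds formed (products):
    C-H: 4 × 423 = 1692
    C=C: 1 × 608 = 608
    Σ(formed) = 2300 kJ
  ΔH_B = 2085 − 2300 = −215 kJ
ΔH_A − ΔH_B = −1549 kJ, so reaction A has the more negative ΔH; |ΔH_A − ΔH_B| = 1549 kJ.

Reaction A, by 1549 kJ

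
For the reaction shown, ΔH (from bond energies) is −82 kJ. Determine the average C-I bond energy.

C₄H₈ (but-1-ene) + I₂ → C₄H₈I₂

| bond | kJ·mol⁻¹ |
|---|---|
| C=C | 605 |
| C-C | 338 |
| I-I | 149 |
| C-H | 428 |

D(C-I) ≈ 249 kJ/mol

Let D be the C-I bond energy.
Σ(broken) = 2×338 + 8×428 + 1×605 + 1×149 = 4854
Σ(formed) = 3×338 + 8×428 + 2×D = 4438 + 2D
ΔH = Σ(broken) − Σ(formed) = (4854) − (4438 + 2D) = +416 − 2D
Setting this equal to −82 kJ gives 2D = 498, so D = 249 kJ/mol.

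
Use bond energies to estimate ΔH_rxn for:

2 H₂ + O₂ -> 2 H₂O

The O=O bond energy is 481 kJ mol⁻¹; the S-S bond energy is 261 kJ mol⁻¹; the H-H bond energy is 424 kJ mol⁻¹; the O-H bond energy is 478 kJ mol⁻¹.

Bonds broken (reactants):
  H-H: 2 × 424 = 848
  O=O: 1 × 481 = 481
  Σ(broken) = 1329 kJ
Bonds formed (products):
  O-H: 4 × 478 = 1912
  Σ(formed) = 1912 kJ
ΔH = Σ(broken) − Σ(formed) = 1329 − 1912 = −583 kJ

ΔH ≈ −583 kJ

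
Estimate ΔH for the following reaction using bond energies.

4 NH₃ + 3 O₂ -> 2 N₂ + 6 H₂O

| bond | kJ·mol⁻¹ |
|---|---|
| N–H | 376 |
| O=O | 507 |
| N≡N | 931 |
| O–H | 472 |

Bonds broken (reactants):
  N–H: 12 × 376 = 4512
  O=O: 3 × 507 = 1521
  Σ(broken) = 6033 kJ
Bonds formed (products):
  N≡N: 2 × 931 = 1862
  O–H: 12 × 472 = 5664
  Σ(formed) = 7526 kJ
ΔH = Σ(broken) − Σ(formed) = 6033 − 7526 = −1493 kJ

ΔH ≈ −1493 kJ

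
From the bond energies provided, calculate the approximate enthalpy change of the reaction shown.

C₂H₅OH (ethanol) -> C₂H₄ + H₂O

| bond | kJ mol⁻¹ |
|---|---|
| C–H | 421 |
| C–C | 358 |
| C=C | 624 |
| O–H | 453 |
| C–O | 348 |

Bonds broken (reactants):
  C–C: 1 × 358 = 358
  C–H: 5 × 421 = 2105
  C–O: 1 × 348 = 348
  O–H: 1 × 453 = 453
  Σ(broken) = 3264 kJ
Bonds formed (products):
  C–H: 4 × 421 = 1684
  C=C: 1 × 624 = 624
  O–H: 2 × 453 = 906
  Σ(formed) = 3214 kJ
ΔH = Σ(broken) − Σ(formed) = 3264 − 3214 = +50 kJ

ΔH ≈ +50 kJ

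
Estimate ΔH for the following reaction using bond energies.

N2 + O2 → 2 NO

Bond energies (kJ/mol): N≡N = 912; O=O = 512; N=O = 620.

ΔH ≈ +184 kJ

Bonds broken (reactants):
  N≡N: 1 × 912 = 912
  O=O: 1 × 512 = 512
  Σ(broken) = 1424 kJ
Bonds formed (products):
  N=O: 2 × 620 = 1240
  Σ(formed) = 1240 kJ
ΔH = Σ(broken) − Σ(formed) = 1424 − 1240 = +184 kJ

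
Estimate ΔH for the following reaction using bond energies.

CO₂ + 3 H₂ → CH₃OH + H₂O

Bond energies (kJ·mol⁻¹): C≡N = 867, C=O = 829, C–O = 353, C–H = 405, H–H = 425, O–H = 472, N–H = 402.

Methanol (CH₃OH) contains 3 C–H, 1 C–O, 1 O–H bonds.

Bonds broken (reactants):
  C=O: 2 × 829 = 1658
  H–H: 3 × 425 = 1275
  Σ(broken) = 2933 kJ
Bonds formed (products):
  C–H: 3 × 405 = 1215
  C–O: 1 × 353 = 353
  O–H: 3 × 472 = 1416
  Σ(formed) = 2984 kJ
ΔH = Σ(broken) − Σ(formed) = 2933 − 2984 = −51 kJ

ΔH ≈ −51 kJ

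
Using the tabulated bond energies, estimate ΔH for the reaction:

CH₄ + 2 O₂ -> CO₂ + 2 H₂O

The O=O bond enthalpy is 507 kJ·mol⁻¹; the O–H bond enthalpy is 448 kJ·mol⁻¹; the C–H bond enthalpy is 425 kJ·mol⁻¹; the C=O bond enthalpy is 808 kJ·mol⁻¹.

Bonds broken (reactants):
  C–H: 4 × 425 = 1700
  O=O: 2 × 507 = 1014
  Σ(broken) = 2714 kJ
Bonds formed (products):
  C=O: 2 × 808 = 1616
  O–H: 4 × 448 = 1792
  Σ(formed) = 3408 kJ
ΔH = Σ(broken) − Σ(formed) = 2714 − 3408 = −694 kJ

ΔH ≈ −694 kJ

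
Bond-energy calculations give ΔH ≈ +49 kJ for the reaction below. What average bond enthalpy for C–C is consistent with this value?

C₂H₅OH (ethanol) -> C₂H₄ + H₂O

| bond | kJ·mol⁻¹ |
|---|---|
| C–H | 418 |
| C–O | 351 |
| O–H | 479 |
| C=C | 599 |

D(C–C) ≈ 358 kJ/mol

Let D be the C–C bond energy.
Σ(broken) = 1×D + 5×418 + 1×351 + 1×479 = 2920 + D
Σ(formed) = 4×418 + 1×599 + 2×479 = 3229
ΔH = Σ(broken) − Σ(formed) = (2920 + D) − (3229) = −309 + D
Setting this equal to +49 kJ gives D = 358 kJ/mol.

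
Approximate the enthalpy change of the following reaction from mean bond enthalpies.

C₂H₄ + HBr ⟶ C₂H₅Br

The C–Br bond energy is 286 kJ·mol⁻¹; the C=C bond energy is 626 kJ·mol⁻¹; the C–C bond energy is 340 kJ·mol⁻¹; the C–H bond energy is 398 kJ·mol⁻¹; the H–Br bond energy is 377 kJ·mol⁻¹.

ΔH ≈ −21 kJ

Bonds broken (reactants):
  C–H: 4 × 398 = 1592
  C=C: 1 × 626 = 626
  H–Br: 1 × 377 = 377
  Σ(broken) = 2595 kJ
Bonds formed (products):
  C–Br: 1 × 286 = 286
  C–C: 1 × 340 = 340
  C–H: 5 × 398 = 1990
  Σ(formed) = 2616 kJ
ΔH = Σ(broken) − Σ(formed) = 2595 − 2616 = −21 kJ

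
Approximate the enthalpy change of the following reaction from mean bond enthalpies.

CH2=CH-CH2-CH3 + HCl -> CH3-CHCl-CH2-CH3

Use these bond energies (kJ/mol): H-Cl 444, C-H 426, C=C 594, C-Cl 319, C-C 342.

Bonds broken (reactants):
  C-C: 2 × 342 = 684
  C-H: 8 × 426 = 3408
  C=C: 1 × 594 = 594
  H-Cl: 1 × 444 = 444
  Σ(broken) = 5130 kJ
Bonds formed (products):
  C-C: 3 × 342 = 1026
  C-Cl: 1 × 319 = 319
  C-H: 9 × 426 = 3834
  Σ(formed) = 5179 kJ
ΔH = Σ(broken) − Σ(formed) = 5130 − 5179 = −49 kJ

ΔH ≈ −49 kJ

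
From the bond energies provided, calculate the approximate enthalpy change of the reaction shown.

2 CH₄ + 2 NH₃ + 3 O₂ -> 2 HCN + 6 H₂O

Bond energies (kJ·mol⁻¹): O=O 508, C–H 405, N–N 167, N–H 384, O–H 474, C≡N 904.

ΔH ≈ −1238 kJ

Bonds broken (reactants):
  C–H: 8 × 405 = 3240
  N–H: 6 × 384 = 2304
  O=O: 3 × 508 = 1524
  Σ(broken) = 7068 kJ
Bonds formed (products):
  C≡N: 2 × 904 = 1808
  C–H: 2 × 405 = 810
  O–H: 12 × 474 = 5688
  Σ(formed) = 8306 kJ
ΔH = Σ(broken) − Σ(formed) = 7068 − 8306 = −1238 kJ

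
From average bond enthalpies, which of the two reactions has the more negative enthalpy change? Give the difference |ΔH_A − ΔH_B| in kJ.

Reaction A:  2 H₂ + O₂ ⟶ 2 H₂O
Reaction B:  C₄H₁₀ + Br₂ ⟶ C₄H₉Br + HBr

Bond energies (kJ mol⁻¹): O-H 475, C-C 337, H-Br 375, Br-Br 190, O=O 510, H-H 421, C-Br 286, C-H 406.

Reaction A, by 483 kJ

Reaction A:
  Bonds broken (reactants):
    H-H: 2 × 421 = 842
    O=O: 1 × 510 = 510
    Σ(broken) = 1352 kJ
  Bonds formed (products):
    O-H: 4 × 475 = 1900
    Σ(formed) = 1900 kJ
  ΔH_A = 1352 − 1900 = −548 kJ
Reaction B:
  Bonds broken (reactants):
    Br-Br: 1 × 190 = 190
    C-C: 3 × 337 = 1011
    C-H: 10 × 406 = 4060
    Σ(broken) = 5261 kJ
  Bonds formed (products):
    C-Br: 1 × 286 = 286
    C-C: 3 × 337 = 1011
    C-H: 9 × 406 = 3654
    H-Br: 1 × 375 = 375
    Σ(formed) = 5326 kJ
  ΔH_B = 5261 − 5326 = −65 kJ
ΔH_A − ΔH_B = −483 kJ, so reaction A has the more negative ΔH; |ΔH_A − ΔH_B| = 483 kJ.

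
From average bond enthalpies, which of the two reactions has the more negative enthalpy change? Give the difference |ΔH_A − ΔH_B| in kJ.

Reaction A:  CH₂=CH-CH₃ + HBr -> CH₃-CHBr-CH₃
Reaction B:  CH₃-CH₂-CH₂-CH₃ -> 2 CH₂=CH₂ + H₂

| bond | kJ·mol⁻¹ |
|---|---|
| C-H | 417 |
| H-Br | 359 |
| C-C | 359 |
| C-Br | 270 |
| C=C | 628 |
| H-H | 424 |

Reaction A, by 290 kJ

Reaction A:
  Bonds broken (reactants):
    C-C: 1 × 359 = 359
    C-H: 6 × 417 = 2502
    C=C: 1 × 628 = 628
    H-Br: 1 × 359 = 359
    Σ(broken) = 3848 kJ
  Bonds formed (products):
    C-Br: 1 × 270 = 270
    C-C: 2 × 359 = 718
    C-H: 7 × 417 = 2919
    Σ(formed) = 3907 kJ
  ΔH_A = 3848 − 3907 = −59 kJ
Reaction B:
  Bonds broken (reactants):
    C-C: 3 × 359 = 1077
    C-H: 10 × 417 = 4170
    Σ(broken) = 5247 kJ
  Bonds formed (products):
    C-H: 8 × 417 = 3336
    C=C: 2 × 628 = 1256
    H-H: 1 × 424 = 424
    Σ(formed) = 5016 kJ
  ΔH_B = 5247 − 5016 = +231 kJ
ΔH_A − ΔH_B = −290 kJ, so reaction A has the more negative ΔH; |ΔH_A − ΔH_B| = 290 kJ.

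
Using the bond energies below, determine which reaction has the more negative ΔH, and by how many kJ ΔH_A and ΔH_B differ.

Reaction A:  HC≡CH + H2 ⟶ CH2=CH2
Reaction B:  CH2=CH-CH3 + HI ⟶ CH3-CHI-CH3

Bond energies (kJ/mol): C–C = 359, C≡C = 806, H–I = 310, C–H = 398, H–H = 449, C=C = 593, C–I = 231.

Reaction A:
  Bonds broken (reactants):
    C≡C: 1 × 806 = 806
    C–H: 2 × 398 = 796
    H–H: 1 × 449 = 449
    Σ(broken) = 2051 kJ
  Bonds formed (products):
    C–H: 4 × 398 = 1592
    C=C: 1 × 593 = 593
    Σ(formed) = 2185 kJ
  ΔH_A = 2051 − 2185 = −134 kJ
Reaction B:
  Bonds broken (reactants):
    C–C: 1 × 359 = 359
    C–H: 6 × 398 = 2388
    C=C: 1 × 593 = 593
    H–I: 1 × 310 = 310
    Σ(broken) = 3650 kJ
  Bonds formed (products):
    C–C: 2 × 359 = 718
    C–H: 7 × 398 = 2786
    C–I: 1 × 231 = 231
    Σ(formed) = 3735 kJ
  ΔH_B = 3650 − 3735 = −85 kJ
ΔH_A − ΔH_B = −49 kJ, so reaction A has the more negative ΔH; |ΔH_A − ΔH_B| = 49 kJ.

Reaction A, by 49 kJ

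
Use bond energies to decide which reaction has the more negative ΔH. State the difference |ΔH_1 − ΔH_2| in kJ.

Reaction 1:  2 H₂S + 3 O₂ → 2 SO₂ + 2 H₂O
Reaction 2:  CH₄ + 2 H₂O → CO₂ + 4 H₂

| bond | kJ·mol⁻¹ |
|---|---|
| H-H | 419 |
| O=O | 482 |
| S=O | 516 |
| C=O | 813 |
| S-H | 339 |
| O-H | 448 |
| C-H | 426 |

Reaction 1:
  Bonds broken (reactants):
    O=O: 3 × 482 = 1446
    S-H: 4 × 339 = 1356
    Σ(broken) = 2802 kJ
  Bonds formed (products):
    O-H: 4 × 448 = 1792
    S=O: 4 × 516 = 2064
    Σ(formed) = 3856 kJ
  ΔH_1 = 2802 − 3856 = −1054 kJ
Reaction 2:
  Bonds broken (reactants):
    C-H: 4 × 426 = 1704
    O-H: 4 × 448 = 1792
    Σ(broken) = 3496 kJ
  Bonds formed (products):
    C=O: 2 × 813 = 1626
    H-H: 4 × 419 = 1676
    Σ(formed) = 3302 kJ
  ΔH_2 = 3496 − 3302 = +194 kJ
ΔH_1 − ΔH_2 = −1248 kJ, so reaction 1 has the more negative ΔH; |ΔH_1 − ΔH_2| = 1248 kJ.

Reaction 1, by 1248 kJ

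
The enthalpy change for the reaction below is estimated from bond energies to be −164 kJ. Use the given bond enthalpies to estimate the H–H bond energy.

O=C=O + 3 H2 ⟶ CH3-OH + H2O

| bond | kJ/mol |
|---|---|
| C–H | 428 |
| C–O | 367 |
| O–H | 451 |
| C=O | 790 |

Let D be the H–H bond energy.
Σ(broken) = 2×790 + 3×D = 1580 + 3D
Σ(formed) = 3×428 + 1×367 + 3×451 = 3004
ΔH = Σ(broken) − Σ(formed) = (1580 + 3D) − (3004) = −1424 + 3D
Setting this equal to −164 kJ gives 3D = 1260, so D = 420 kJ/mol.

D(H–H) ≈ 420 kJ/mol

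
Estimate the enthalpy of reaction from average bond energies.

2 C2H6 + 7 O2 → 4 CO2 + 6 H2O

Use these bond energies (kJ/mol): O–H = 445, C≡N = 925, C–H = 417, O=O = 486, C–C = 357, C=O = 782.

Bonds broken (reactants):
  C–C: 2 × 357 = 714
  C–H: 12 × 417 = 5004
  O=O: 7 × 486 = 3402
  Σ(broken) = 9120 kJ
Bonds formed (products):
  C=O: 8 × 782 = 6256
  O–H: 12 × 445 = 5340
  Σ(formed) = 11596 kJ
ΔH = Σ(broken) − Σ(formed) = 9120 − 11596 = −2476 kJ

ΔH ≈ −2476 kJ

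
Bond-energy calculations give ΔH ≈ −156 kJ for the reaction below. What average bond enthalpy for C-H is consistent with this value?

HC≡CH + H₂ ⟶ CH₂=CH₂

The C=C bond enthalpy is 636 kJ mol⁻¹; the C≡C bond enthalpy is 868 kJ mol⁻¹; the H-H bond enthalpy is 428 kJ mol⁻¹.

D(C-H) ≈ 408 kJ/mol

Let D be the C-H bond energy.
Σ(broken) = 1×868 + 2×D + 1×428 = 1296 + 2D
Σ(formed) = 4×D + 1×636 = 636 + 4D
ΔH = Σ(broken) − Σ(formed) = (1296 + 2D) − (636 + 4D) = +660 − 2D
Setting this equal to −156 kJ gives 2D = 816, so D = 408 kJ/mol.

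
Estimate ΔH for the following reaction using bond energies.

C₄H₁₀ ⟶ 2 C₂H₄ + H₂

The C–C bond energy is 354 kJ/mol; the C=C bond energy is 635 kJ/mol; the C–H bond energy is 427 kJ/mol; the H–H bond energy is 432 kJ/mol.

Bonds broken (reactants):
  C–C: 3 × 354 = 1062
  C–H: 10 × 427 = 4270
  Σ(broken) = 5332 kJ
Bonds formed (products):
  C–H: 8 × 427 = 3416
  C=C: 2 × 635 = 1270
  H–H: 1 × 432 = 432
  Σ(formed) = 5118 kJ
ΔH = Σ(broken) − Σ(formed) = 5332 − 5118 = +214 kJ

ΔH ≈ +214 kJ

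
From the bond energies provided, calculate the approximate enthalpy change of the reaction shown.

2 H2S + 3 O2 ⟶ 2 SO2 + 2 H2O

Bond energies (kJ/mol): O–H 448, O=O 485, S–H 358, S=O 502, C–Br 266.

ΔH ≈ −913 kJ

Bonds broken (reactants):
  O=O: 3 × 485 = 1455
  S–H: 4 × 358 = 1432
  Σ(broken) = 2887 kJ
Bonds formed (products):
  O–H: 4 × 448 = 1792
  S=O: 4 × 502 = 2008
  Σ(formed) = 3800 kJ
ΔH = Σ(broken) − Σ(formed) = 2887 − 3800 = −913 kJ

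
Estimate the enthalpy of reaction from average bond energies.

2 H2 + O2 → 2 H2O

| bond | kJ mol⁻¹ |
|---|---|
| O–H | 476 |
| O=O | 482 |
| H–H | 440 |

Bonds broken (reactants):
  H–H: 2 × 440 = 880
  O=O: 1 × 482 = 482
  Σ(broken) = 1362 kJ
Bonds formed (products):
  O–H: 4 × 476 = 1904
  Σ(formed) = 1904 kJ
ΔH = Σ(broken) − Σ(formed) = 1362 − 1904 = −542 kJ

ΔH ≈ −542 kJ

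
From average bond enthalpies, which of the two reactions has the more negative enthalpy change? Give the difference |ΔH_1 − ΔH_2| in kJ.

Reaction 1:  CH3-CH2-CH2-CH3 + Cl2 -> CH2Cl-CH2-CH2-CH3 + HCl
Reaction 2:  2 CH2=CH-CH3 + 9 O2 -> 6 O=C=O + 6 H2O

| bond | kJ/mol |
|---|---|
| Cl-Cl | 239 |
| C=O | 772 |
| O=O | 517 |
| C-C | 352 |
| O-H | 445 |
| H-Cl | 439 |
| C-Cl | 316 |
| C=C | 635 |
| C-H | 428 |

Reaction 1:
  Bonds broken (reactants):
    C-C: 3 × 352 = 1056
    C-H: 10 × 428 = 4280
    Cl-Cl: 1 × 239 = 239
    Σ(broken) = 5575 kJ
  Bonds formed (products):
    C-C: 3 × 352 = 1056
    C-Cl: 1 × 316 = 316
    C-H: 9 × 428 = 3852
    H-Cl: 1 × 439 = 439
    Σ(formed) = 5663 kJ
  ΔH_1 = 5575 − 5663 = −88 kJ
Reaction 2:
  Bonds broken (reactants):
    C-C: 2 × 352 = 704
    C-H: 12 × 428 = 5136
    C=C: 2 × 635 = 1270
    O=O: 9 × 517 = 4653
    Σ(broken) = 11763 kJ
  Bonds formed (products):
    C=O: 12 × 772 = 9264
    O-H: 12 × 445 = 5340
    Σ(formed) = 14604 kJ
  ΔH_2 = 11763 − 14604 = −2841 kJ
ΔH_1 − ΔH_2 = +2753 kJ, so reaction 2 has the more negative ΔH; |ΔH_1 − ΔH_2| = 2753 kJ.

Reaction 2, by 2753 kJ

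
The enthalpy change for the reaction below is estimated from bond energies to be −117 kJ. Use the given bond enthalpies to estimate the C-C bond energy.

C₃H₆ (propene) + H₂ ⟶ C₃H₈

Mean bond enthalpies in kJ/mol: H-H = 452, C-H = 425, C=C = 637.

D(C-C) ≈ 356 kJ/mol

Let D be the C-C bond energy.
Σ(broken) = 1×D + 6×425 + 1×637 + 1×452 = 3639 + D
Σ(formed) = 2×D + 8×425 = 3400 + 2D
ΔH = Σ(broken) − Σ(formed) = (3639 + D) − (3400 + 2D) = +239 − D
Setting this equal to −117 kJ gives D = 356 kJ/mol.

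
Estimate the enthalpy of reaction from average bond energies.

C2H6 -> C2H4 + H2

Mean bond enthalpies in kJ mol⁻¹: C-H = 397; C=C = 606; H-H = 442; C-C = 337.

Bonds broken (reactants):
  C-C: 1 × 337 = 337
  C-H: 6 × 397 = 2382
  Σ(broken) = 2719 kJ
Bonds formed (products):
  C-H: 4 × 397 = 1588
  C=C: 1 × 606 = 606
  H-H: 1 × 442 = 442
  Σ(formed) = 2636 kJ
ΔH = Σ(broken) − Σ(formed) = 2719 − 2636 = +83 kJ

ΔH ≈ +83 kJ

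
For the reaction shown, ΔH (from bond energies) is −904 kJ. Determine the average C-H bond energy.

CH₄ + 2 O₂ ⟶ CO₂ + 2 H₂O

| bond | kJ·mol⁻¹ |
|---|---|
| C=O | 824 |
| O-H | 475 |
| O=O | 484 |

Let D be the C-H bond energy.
Σ(broken) = 4×D + 2×484 = 968 + 4D
Σ(formed) = 2×824 + 4×475 = 3548
ΔH = Σ(broken) − Σ(formed) = (968 + 4D) − (3548) = −2580 + 4D
Setting this equal to −904 kJ gives 4D = 1676, so D = 419 kJ/mol.

D(C-H) ≈ 419 kJ/mol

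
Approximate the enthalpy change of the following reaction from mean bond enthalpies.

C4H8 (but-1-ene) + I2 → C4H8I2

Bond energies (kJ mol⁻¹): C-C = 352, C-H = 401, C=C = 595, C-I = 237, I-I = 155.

Bonds broken (reactants):
  C-C: 2 × 352 = 704
  C-H: 8 × 401 = 3208
  C=C: 1 × 595 = 595
  I-I: 1 × 155 = 155
  Σ(broken) = 4662 kJ
Bonds formed (products):
  C-C: 3 × 352 = 1056
  C-H: 8 × 401 = 3208
  C-I: 2 × 237 = 474
  Σ(formed) = 4738 kJ
ΔH = Σ(broken) − Σ(formed) = 4662 − 4738 = −76 kJ

ΔH ≈ −76 kJ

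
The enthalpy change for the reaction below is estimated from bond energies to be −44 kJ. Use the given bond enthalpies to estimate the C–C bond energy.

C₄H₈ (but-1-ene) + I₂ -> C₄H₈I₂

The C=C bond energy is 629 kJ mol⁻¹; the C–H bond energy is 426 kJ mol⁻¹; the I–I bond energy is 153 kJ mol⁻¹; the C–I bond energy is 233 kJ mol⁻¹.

D(C–C) ≈ 360 kJ/mol

Let D be the C–C bond energy.
Σ(broken) = 2×D + 8×426 + 1×629 + 1×153 = 4190 + 2D
Σ(formed) = 3×D + 8×426 + 2×233 = 3874 + 3D
ΔH = Σ(broken) − Σ(formed) = (4190 + 2D) − (3874 + 3D) = +316 − D
Setting this equal to −44 kJ gives D = 360 kJ/mol.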